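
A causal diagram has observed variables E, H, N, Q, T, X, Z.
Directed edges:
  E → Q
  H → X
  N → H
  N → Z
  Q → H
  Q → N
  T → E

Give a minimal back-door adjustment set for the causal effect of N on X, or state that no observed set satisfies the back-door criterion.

desc(N)\{N}={H,X,Z}; candidates ⊆ {E,Q,T}.
size 0: {}; under {} N still reaches {E,H,Q,T,X} ∋ X.
{Q}: N⊥X given {Q} in G with N→· removed — back-door holds.

N→X: minimal back-door set {Q}.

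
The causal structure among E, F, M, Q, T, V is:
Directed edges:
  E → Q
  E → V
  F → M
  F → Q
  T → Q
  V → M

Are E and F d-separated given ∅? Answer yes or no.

Bayes-Ball from E | ∅ reaches {M,Q,V}.
F ∉ reach(E|∅) ⇒ E ⊥ F | ∅.

Yes — E ⊥ F | ∅.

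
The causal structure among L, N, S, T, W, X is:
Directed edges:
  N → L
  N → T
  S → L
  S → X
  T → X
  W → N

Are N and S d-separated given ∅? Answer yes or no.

Bayes-Ball from N | ∅ reaches {L,T,W,X}.
S ∉ reach(N|∅) ⇒ N ⊥ S | ∅.

Yes — N ⊥ S | ∅.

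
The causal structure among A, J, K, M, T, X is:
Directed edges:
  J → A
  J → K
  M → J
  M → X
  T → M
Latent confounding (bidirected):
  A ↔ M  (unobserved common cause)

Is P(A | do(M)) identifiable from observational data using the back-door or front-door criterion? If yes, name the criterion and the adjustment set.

P(A|do(M)): frontdoor, adjust for {J}.

desc(M)\{M}={A,J,K,X}; candidates ⊆ {T}.
M↔A: latent back-door arc(s) into M.
size 0: {}; under {} M still reaches {A,T} ∋ A.
size 1: {T}; under {T} M still reaches {A} ∋ A.
M↔A cannot be blocked by any observed set — no back-door set.
{J}: (i) intercepts every directed M→A path; (ii) no back-door M→{J}; (iii) {M} blocks every back-door {J}→A. Front-door holds.
P(A|do(M)) = Σ_{J} P(J|M) Σ_{M'} P(A|J,M')P(M').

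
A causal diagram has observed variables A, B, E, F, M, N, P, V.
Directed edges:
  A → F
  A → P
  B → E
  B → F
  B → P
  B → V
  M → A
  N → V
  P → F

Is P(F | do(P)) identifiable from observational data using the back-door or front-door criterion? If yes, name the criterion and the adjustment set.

P(F|do(P)): backdoor, adjust for {A, B}.

desc(P)\{P}={F}; candidates ⊆ {A,B,E,M,N,V}.
size 0: {}; under {} P still reaches {A,B,E,F,M,V} ∋ F.
size 1: {A}, {B}, {E} …(+3); under {A} P still reaches {B,E,F,V} ∋ F.
{A,B}: P⊥F given {A,B} in G with P→· removed — back-door holds.
P(F|do(P)) = Σ_{A,B} P(F|P,A,B)·P(A,B).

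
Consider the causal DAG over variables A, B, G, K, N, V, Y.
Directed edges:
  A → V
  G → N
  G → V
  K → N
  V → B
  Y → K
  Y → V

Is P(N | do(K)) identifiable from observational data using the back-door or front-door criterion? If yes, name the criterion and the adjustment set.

desc(K)\{K}={N}; candidates ⊆ {A,B,G,V,Y}.
∅: K⊥N given ∅ in G with K→· removed — back-door holds.
P(N|do(K)) = P(N|K) — no adjustment needed.

P(N|do(K)): backdoor, adjust for ∅.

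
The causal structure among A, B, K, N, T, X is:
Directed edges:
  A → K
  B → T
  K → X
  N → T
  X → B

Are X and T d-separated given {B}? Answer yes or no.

Yes — X ⊥ T | {B}.

Bayes-Ball from X | {B} reaches {A,K}.
T ∉ reach(X|{B}) ⇒ X ⊥ T | {B}.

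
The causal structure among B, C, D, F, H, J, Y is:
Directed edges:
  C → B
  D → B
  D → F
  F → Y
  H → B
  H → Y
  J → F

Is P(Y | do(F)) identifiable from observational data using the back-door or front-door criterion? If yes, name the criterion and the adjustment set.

desc(F)\{F}={Y}; candidates ⊆ {B,C,D,H,J}.
∅: F⊥Y given ∅ in G with F→· removed — back-door holds.
P(Y|do(F)) = P(Y|F) — no adjustment needed.

P(Y|do(F)): backdoor, adjust for ∅.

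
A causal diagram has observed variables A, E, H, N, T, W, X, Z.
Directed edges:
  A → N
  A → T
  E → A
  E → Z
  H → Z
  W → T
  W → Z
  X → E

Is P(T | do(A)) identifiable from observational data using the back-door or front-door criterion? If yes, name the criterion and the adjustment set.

P(T|do(A)): backdoor, adjust for ∅.

desc(A)\{A}={N,T}; candidates ⊆ {E,H,W,X,Z}.
∅: A⊥T given ∅ in G with A→· removed — back-door holds.
P(T|do(A)) = P(T|A) — no adjustment needed.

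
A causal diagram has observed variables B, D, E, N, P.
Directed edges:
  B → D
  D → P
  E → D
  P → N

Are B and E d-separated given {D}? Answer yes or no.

No — B and E are d-connected given {D}.

Bayes-Ball from B | {D} reaches {E}.
E ∈ reach(B|{D}) ⇒ B ⊥̸ E | {D}.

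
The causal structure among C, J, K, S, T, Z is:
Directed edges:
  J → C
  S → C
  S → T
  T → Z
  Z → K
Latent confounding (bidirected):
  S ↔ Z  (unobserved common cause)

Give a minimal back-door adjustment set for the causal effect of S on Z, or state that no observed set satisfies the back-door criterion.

S→Z: no observed back-door set.

desc(S)\{S}={C,K,T,Z}; candidates ⊆ {J}.
S↔Z: latent back-door arc(s) into S.
size 0: {}; under {} S still reaches {K,Z} ∋ Z.
size 1: {J}; under {J} S still reaches {K,Z} ∋ Z.
S↔Z cannot be blocked by any observed set — no back-door set.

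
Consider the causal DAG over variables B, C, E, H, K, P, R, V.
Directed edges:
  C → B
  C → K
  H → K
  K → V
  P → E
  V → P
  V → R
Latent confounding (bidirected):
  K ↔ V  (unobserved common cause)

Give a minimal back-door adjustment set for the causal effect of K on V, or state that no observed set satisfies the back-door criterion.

K→V: no observed back-door set.

desc(K)\{K}={E,P,R,V}; candidates ⊆ {B,C,H}.
K↔V: latent back-door arc(s) into K.
size 0: {}; under {} K still reaches {B,C,E,H,P,R,V} ∋ V.
size 1: {B}, {C}, {H}; under {B} K still reaches {C,E,H,P,R,V} ∋ V.
size 2: {B,C}, {B,H}, {C,H}; under {B,C} K still reaches {E,H,P,R,V} ∋ V.
K↔V cannot be blocked by any observed set — no back-door set.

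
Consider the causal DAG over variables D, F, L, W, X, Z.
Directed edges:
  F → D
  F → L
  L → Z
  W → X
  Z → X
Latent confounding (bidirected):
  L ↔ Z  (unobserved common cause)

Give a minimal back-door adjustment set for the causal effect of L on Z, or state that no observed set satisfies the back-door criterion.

desc(L)\{L}={X,Z}; candidates ⊆ {D,F,W}.
L↔Z: latent back-door arc(s) into L.
size 0: {}; under {} L still reaches {D,F,X,Z} ∋ Z.
size 1: {D}, {F}, {W}; under {D} L still reaches {F,X,Z} ∋ Z.
size 2: {D,F}, {D,W}, {F,W}; under {D,F} L still reaches {X,Z} ∋ Z.
L↔Z cannot be blocked by any observed set — no back-door set.

L→Z: no observed back-door set.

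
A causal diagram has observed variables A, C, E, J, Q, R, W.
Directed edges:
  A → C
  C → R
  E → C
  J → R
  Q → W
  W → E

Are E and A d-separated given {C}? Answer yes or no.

Bayes-Ball from E | {C} reaches {A,Q,W}.
A ∈ reach(E|{C}) ⇒ E ⊥̸ A | {C}.

No — E and A are d-connected given {C}.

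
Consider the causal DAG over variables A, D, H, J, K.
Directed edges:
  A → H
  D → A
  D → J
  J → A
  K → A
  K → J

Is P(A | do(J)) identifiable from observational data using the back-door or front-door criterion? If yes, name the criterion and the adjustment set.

desc(J)\{J}={A,H}; candidates ⊆ {D,K}.
size 0: {}; under {} J still reaches {A,D,H,K} ∋ A.
size 1: {D}, {K}; under {D} J still reaches {A,H,K} ∋ A.
{D,K}: J⊥A given {D,K} in G with J→· removed — back-door holds.
P(A|do(J)) = Σ_{D,K} P(A|J,D,K)·P(D,K).

P(A|do(J)): backdoor, adjust for {D, K}.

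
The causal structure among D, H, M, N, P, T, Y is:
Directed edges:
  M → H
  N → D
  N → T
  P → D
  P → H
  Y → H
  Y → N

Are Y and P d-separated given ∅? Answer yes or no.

Bayes-Ball from Y | ∅ reaches {D,H,N,T}.
P ∉ reach(Y|∅) ⇒ Y ⊥ P | ∅.

Yes — Y ⊥ P | ∅.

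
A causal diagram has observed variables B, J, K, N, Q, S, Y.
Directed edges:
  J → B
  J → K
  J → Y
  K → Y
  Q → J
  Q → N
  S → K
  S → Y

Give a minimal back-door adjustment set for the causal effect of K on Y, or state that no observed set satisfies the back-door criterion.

desc(K)\{K}={Y}; candidates ⊆ {B,J,N,Q,S}.
size 0: {}; under {} K still reaches {B,J,N,Q,S,Y} ∋ Y.
size 1: {B}, {J}, {N} …(+2); under {B} K still reaches {J,N,Q,S,Y} ∋ Y.
{J,S}: K⊥Y given {J,S} in G with K→· removed — back-door holds.

K→Y: minimal back-door set {J, S}.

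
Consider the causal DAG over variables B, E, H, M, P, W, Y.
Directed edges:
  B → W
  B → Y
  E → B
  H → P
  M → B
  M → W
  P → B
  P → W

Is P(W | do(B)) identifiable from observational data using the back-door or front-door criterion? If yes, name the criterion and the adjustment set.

desc(B)\{B}={W,Y}; candidates ⊆ {E,H,M,P}.
size 0: {}; under {} B still reaches {E,H,M,P,W} ∋ W.
size 1: {E}, {H}, {M} …(+1); under {E} B still reaches {H,M,P,W} ∋ W.
{M,P}: B⊥W given {M,P} in G with B→· removed — back-door holds.
P(W|do(B)) = Σ_{M,P} P(W|B,M,P)·P(M,P).

P(W|do(B)): backdoor, adjust for {M, P}.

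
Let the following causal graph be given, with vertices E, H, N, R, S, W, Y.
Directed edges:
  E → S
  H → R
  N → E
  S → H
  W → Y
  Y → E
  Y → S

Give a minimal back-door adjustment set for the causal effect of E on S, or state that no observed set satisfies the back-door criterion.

E→S: minimal back-door set {Y}.

desc(E)\{E}={H,R,S}; candidates ⊆ {N,W,Y}.
size 0: {}; under {} E still reaches {H,N,R,S,W,Y} ∋ S.
{Y}: E⊥S given {Y} in G with E→· removed — back-door holds.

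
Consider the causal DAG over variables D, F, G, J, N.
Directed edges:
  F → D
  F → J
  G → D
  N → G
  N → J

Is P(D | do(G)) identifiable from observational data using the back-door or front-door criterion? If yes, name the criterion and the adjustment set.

desc(G)\{G}={D}; candidates ⊆ {F,J,N}.
∅: G⊥D given ∅ in G with G→· removed — back-door holds.
P(D|do(G)) = P(D|G) — no adjustment needed.

P(D|do(G)): backdoor, adjust for ∅.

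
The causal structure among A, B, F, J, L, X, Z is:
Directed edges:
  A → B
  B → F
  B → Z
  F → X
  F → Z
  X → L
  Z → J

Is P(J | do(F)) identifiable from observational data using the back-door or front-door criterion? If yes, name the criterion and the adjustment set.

desc(F)\{F}={J,L,X,Z}; candidates ⊆ {A,B}.
size 0: {}; under {} F still reaches {A,B,J,Z} ∋ J.
{B}: F⊥J given {B} in G with F→· removed — back-door holds.
P(J|do(F)) = Σ_{B} P(J|F,B)·P(B).

P(J|do(F)): backdoor, adjust for {B}.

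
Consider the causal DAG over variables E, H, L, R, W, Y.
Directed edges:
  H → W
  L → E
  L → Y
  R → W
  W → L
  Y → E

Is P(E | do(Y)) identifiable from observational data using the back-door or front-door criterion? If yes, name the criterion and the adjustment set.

desc(Y)\{Y}={E}; candidates ⊆ {H,L,R,W}.
size 0: {}; under {} Y still reaches {E,H,L,R,W} ∋ E.
{L}: Y⊥E given {L} in G with Y→· removed — back-door holds.
P(E|do(Y)) = Σ_{L} P(E|Y,L)·P(L).

P(E|do(Y)): backdoor, adjust for {L}.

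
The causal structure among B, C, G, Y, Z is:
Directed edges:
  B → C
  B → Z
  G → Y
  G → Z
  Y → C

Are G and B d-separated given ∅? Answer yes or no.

Bayes-Ball from G | ∅ reaches {C,Y,Z}.
B ∉ reach(G|∅) ⇒ G ⊥ B | ∅.

Yes — G ⊥ B | ∅.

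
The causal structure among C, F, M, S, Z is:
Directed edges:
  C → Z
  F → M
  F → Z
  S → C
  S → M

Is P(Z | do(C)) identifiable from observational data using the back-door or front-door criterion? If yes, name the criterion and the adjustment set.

P(Z|do(C)): backdoor, adjust for ∅.

desc(C)\{C}={Z}; candidates ⊆ {F,M,S}.
∅: C⊥Z given ∅ in G with C→· removed — back-door holds.
P(Z|do(C)) = P(Z|C) — no adjustment needed.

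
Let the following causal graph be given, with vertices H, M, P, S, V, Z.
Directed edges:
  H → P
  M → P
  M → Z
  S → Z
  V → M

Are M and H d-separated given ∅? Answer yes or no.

Yes — M ⊥ H | ∅.

Bayes-Ball from M | ∅ reaches {P,V,Z}.
H ∉ reach(M|∅) ⇒ M ⊥ H | ∅.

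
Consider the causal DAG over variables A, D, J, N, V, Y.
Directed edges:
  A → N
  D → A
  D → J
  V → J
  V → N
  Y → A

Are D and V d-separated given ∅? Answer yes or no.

Bayes-Ball from D | ∅ reaches {A,J,N}.
V ∉ reach(D|∅) ⇒ D ⊥ V | ∅.

Yes — D ⊥ V | ∅.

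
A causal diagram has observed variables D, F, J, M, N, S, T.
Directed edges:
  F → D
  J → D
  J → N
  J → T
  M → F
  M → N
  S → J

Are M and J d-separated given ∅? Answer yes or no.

Bayes-Ball from M | ∅ reaches {D,F,N}.
J ∉ reach(M|∅) ⇒ M ⊥ J | ∅.

Yes — M ⊥ J | ∅.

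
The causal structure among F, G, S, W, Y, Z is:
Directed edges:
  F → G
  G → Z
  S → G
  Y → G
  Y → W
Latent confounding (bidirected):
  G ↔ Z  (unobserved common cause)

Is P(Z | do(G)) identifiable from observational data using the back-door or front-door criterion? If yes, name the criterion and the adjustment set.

desc(G)\{G}={Z}; candidates ⊆ {F,S,W,Y}.
G↔Z: latent back-door arc(s) into G.
size 0: {}; under {} G still reaches {F,S,W,Y,Z} ∋ Z.
size 1: {F}, {S}, {W} …(+1); under {F} G still reaches {S,W,Y,Z} ∋ Z.
size 2: {F,S}, {F,W}, {F,Y} …(+3); under {F,S} G still reaches {W,Y,Z} ∋ Z.
G↔Z cannot be blocked by any observed set — no back-door set.
No mediator lies on a directed G→…→Z path.
Neither criterion identifies P(Z|do(G)) in this graph.

P(Z|do(G)): not identifiable (no BD/FD set).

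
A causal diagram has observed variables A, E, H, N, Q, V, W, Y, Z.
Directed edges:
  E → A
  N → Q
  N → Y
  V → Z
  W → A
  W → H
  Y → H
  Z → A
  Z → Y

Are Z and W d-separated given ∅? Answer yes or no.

Bayes-Ball from Z | ∅ reaches {A,H,V,Y}.
W ∉ reach(Z|∅) ⇒ Z ⊥ W | ∅.

Yes — Z ⊥ W | ∅.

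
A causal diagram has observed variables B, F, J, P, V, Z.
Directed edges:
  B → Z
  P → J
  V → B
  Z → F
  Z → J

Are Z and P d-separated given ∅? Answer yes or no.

Bayes-Ball from Z | ∅ reaches {B,F,J,V}.
P ∉ reach(Z|∅) ⇒ Z ⊥ P | ∅.

Yes — Z ⊥ P | ∅.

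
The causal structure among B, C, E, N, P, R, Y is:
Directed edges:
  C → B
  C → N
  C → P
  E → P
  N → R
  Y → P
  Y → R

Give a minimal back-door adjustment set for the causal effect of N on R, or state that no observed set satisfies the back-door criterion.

desc(N)\{N}={R}; candidates ⊆ {B,C,E,P,Y}.
∅: N⊥R given ∅ in G with N→· removed — back-door holds.

N→R: minimal back-door set ∅.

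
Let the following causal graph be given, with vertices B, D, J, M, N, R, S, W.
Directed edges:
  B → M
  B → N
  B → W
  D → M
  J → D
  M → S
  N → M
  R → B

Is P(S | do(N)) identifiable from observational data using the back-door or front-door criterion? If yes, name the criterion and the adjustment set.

desc(N)\{N}={M,S}; candidates ⊆ {B,D,J,R,W}.
size 0: {}; under {} N still reaches {B,M,R,S,W} ∋ S.
{B}: N⊥S given {B} in G with N→· removed — back-door holds.
P(S|do(N)) = Σ_{B} P(S|N,B)·P(B).

P(S|do(N)): backdoor, adjust for {B}.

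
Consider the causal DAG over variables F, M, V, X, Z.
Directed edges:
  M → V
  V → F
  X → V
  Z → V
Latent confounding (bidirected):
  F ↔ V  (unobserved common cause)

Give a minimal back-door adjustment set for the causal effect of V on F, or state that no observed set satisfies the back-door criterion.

V→F: no observed back-door set.

desc(V)\{V}={F}; candidates ⊆ {M,X,Z}.
V↔F: latent back-door arc(s) into V.
size 0: {}; under {} V still reaches {F,M,X,Z} ∋ F.
size 1: {M}, {X}, {Z}; under {M} V still reaches {F,X,Z} ∋ F.
size 2: {M,X}, {M,Z}, {X,Z}; under {M,X} V still reaches {F,Z} ∋ F.
V↔F cannot be blocked by any observed set — no back-door set.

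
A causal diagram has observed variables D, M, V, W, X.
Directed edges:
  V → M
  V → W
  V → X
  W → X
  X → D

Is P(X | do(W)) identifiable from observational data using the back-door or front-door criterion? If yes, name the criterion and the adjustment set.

desc(W)\{W}={D,X}; candidates ⊆ {M,V}.
size 0: {}; under {} W still reaches {D,M,V,X} ∋ X.
{V}: W⊥X given {V} in G with W→· removed — back-door holds.
P(X|do(W)) = Σ_{V} P(X|W,V)·P(V).

P(X|do(W)): backdoor, adjust for {V}.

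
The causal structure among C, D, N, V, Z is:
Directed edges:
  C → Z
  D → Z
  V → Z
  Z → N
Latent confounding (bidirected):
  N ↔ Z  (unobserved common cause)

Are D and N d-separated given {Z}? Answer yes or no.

No — D and N are d-connected given {Z}.

Bayes-Ball from D | {Z} reaches {C,N,V}.
N ∈ reach(D|{Z}) ⇒ D ⊥̸ N | {Z}.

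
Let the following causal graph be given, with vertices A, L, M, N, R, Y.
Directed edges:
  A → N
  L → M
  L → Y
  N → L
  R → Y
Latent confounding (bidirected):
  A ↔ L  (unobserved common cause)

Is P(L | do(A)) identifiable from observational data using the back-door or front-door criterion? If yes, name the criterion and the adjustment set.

P(L|do(A)): frontdoor, adjust for {N}.

desc(A)\{A}={L,M,N,Y}; candidates ⊆ {R}.
A↔L: latent back-door arc(s) into A.
size 0: {}; under {} A still reaches {L,M,Y} ∋ L.
size 1: {R}; under {R} A still reaches {L,M,Y} ∋ L.
A↔L cannot be blocked by any observed set — no back-door set.
{N}: (i) intercepts every directed A→L path; (ii) no back-door A→{N}; (iii) {A} blocks every back-door {N}→L. Front-door holds.
P(L|do(A)) = Σ_{N} P(N|A) Σ_{A'} P(L|N,A')P(A').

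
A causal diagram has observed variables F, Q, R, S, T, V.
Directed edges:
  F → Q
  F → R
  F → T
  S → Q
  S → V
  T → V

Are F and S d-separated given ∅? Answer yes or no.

Yes — F ⊥ S | ∅.

Bayes-Ball from F | ∅ reaches {Q,R,T,V}.
S ∉ reach(F|∅) ⇒ F ⊥ S | ∅.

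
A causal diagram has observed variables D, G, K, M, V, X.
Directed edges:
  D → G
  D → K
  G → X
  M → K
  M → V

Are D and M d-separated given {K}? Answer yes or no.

No — D and M are d-connected given {K}.

Bayes-Ball from D | {K} reaches {G,M,V,X}.
M ∈ reach(D|{K}) ⇒ D ⊥̸ M | {K}.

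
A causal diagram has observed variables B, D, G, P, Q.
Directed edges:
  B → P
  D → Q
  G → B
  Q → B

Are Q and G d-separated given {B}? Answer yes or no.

Bayes-Ball from Q | {B} reaches {D,G}.
G ∈ reach(Q|{B}) ⇒ Q ⊥̸ G | {B}.

No — Q and G are d-connected given {B}.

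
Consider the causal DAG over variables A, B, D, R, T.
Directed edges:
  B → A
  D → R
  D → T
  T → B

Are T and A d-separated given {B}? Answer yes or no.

Bayes-Ball from T | {B} reaches {D,R}.
A ∉ reach(T|{B}) ⇒ T ⊥ A | {B}.

Yes — T ⊥ A | {B}.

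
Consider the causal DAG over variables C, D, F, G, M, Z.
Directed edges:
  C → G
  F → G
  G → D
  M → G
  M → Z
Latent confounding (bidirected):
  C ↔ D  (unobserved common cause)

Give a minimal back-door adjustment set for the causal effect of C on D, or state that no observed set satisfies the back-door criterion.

desc(C)\{C}={D,G}; candidates ⊆ {F,M,Z}.
C↔D: latent back-door arc(s) into C.
size 0: {}; under {} C still reaches {D} ∋ D.
size 1: {F}, {M}, {Z}; under {F} C still reaches {D} ∋ D.
size 2: {F,M}, {F,Z}, {M,Z}; under {F,M} C still reaches {D} ∋ D.
C↔D cannot be blocked by any observed set — no back-door set.

C→D: no observed back-door set.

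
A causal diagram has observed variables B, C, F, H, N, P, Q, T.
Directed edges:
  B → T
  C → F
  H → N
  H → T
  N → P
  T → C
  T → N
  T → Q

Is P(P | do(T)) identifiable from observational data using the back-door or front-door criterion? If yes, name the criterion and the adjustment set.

P(P|do(T)): backdoor, adjust for {H}.

desc(T)\{T}={C,F,N,P,Q}; candidates ⊆ {B,H}.
size 0: {}; under {} T still reaches {B,H,N,P} ∋ P.
{H}: T⊥P given {H} in G with T→· removed — back-door holds.
P(P|do(T)) = Σ_{H} P(P|T,H)·P(H).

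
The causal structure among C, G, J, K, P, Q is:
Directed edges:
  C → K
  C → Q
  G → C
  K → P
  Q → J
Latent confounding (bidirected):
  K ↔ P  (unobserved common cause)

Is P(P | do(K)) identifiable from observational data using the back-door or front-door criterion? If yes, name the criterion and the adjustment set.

desc(K)\{K}={P}; candidates ⊆ {C,G,J,Q}.
K↔P: latent back-door arc(s) into K.
size 0: {}; under {} K still reaches {C,G,J,P,Q} ∋ P.
size 1: {C}, {G}, {J} …(+1); under {C} K still reaches {P} ∋ P.
size 2: {C,G}, {C,J}, {C,Q} …(+3); under {C,G} K still reaches {P} ∋ P.
K↔P cannot be blocked by any observed set — no back-door set.
No mediator lies on a directed K→…→P path.
Neither criterion identifies P(P|do(K)) in this graph.

P(P|do(K)): not identifiable (no BD/FD set).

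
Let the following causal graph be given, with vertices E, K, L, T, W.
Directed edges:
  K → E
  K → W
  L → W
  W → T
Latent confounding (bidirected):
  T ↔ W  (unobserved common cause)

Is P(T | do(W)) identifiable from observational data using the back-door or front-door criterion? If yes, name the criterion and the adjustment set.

desc(W)\{W}={T}; candidates ⊆ {E,K,L}.
W↔T: latent back-door arc(s) into W.
size 0: {}; under {} W still reaches {E,K,L,T} ∋ T.
size 1: {E}, {K}, {L}; under {E} W still reaches {K,L,T} ∋ T.
size 2: {E,K}, {E,L}, {K,L}; under {E,K} W still reaches {L,T} ∋ T.
W↔T cannot be blocked by any observed set — no back-door set.
No mediator lies on a directed W→…→T path.
Neither criterion identifies P(T|do(W)) in this graph.

P(T|do(W)): not identifiable (no BD/FD set).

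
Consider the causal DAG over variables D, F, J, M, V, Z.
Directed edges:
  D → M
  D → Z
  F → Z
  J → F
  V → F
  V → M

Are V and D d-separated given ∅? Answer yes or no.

Yes — V ⊥ D | ∅.

Bayes-Ball from V | ∅ reaches {F,M,Z}.
D ∉ reach(V|∅) ⇒ V ⊥ D | ∅.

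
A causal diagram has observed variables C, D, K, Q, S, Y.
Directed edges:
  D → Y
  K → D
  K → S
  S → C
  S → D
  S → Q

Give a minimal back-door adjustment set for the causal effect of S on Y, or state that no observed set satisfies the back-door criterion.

desc(S)\{S}={C,D,Q,Y}; candidates ⊆ {K}.
size 0: {}; under {} S still reaches {D,K,Y} ∋ Y.
{K}: S⊥Y given {K} in G with S→· removed — back-door holds.

S→Y: minimal back-door set {K}.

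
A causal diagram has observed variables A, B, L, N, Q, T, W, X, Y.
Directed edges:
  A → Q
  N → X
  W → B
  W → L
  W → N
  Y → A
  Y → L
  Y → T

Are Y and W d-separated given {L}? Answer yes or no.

Bayes-Ball from Y | {L} reaches {A,B,N,Q,T,W,X}.
W ∈ reach(Y|{L}) ⇒ Y ⊥̸ W | {L}.

No — Y and W are d-connected given {L}.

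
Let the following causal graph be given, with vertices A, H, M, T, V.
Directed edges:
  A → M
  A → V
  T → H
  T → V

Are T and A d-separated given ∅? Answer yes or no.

Yes — T ⊥ A | ∅.

Bayes-Ball from T | ∅ reaches {H,V}.
A ∉ reach(T|∅) ⇒ T ⊥ A | ∅.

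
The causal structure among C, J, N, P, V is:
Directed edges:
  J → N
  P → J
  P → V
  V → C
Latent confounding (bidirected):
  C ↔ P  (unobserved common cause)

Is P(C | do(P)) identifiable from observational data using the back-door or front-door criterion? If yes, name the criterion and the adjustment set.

desc(P)\{P}={C,J,N,V}; candidates ⊆ {—}.
P↔C: latent back-door arc(s) into P.
size 0: {}; under {} P still reaches {C} ∋ C.
P↔C cannot be blocked by any observed set — no back-door set.
{V}: (i) intercepts every directed P→C path; (ii) no back-door P→{V}; (iii) {P} blocks every back-door {V}→C. Front-door holds.
P(C|do(P)) = Σ_{V} P(V|P) Σ_{P'} P(C|V,P')P(P').

P(C|do(P)): frontdoor, adjust for {V}.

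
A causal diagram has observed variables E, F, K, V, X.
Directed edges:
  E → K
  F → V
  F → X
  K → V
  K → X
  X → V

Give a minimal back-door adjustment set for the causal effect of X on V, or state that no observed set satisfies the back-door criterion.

X→V: minimal back-door set {F, K}.

desc(X)\{X}={V}; candidates ⊆ {E,F,K}.
size 0: {}; under {} X still reaches {E,F,K,V} ∋ V.
size 1: {E}, {F}, {K}; under {E} X still reaches {F,K,V} ∋ V.
{F,K}: X⊥V given {F,K} in G with X→· removed — back-door holds.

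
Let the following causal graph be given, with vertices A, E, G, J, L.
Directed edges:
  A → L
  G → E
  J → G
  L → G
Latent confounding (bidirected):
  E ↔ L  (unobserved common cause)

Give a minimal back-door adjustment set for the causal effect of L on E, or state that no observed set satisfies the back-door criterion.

desc(L)\{L}={E,G}; candidates ⊆ {A,J}.
L↔E: latent back-door arc(s) into L.
size 0: {}; under {} L still reaches {A,E} ∋ E.
size 1: {A}, {J}; under {A} L still reaches {E} ∋ E.
size 2: {A,J}; under {A,J} L still reaches {E} ∋ E.
L↔E cannot be blocked by any observed set — no back-door set.

L→E: no observed back-door set.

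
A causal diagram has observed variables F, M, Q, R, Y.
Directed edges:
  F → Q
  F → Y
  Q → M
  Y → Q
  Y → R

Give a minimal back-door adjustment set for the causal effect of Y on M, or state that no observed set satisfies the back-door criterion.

desc(Y)\{Y}={M,Q,R}; candidates ⊆ {F}.
size 0: {}; under {} Y still reaches {F,M,Q} ∋ M.
{F}: Y⊥M given {F} in G with Y→· removed — back-door holds.

Y→M: minimal back-door set {F}.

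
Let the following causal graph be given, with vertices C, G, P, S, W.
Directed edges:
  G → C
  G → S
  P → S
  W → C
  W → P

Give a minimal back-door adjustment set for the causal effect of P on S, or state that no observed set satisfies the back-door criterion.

desc(P)\{P}={S}; candidates ⊆ {C,G,W}.
∅: P⊥S given ∅ in G with P→· removed — back-door holds.

P→S: minimal back-door set ∅.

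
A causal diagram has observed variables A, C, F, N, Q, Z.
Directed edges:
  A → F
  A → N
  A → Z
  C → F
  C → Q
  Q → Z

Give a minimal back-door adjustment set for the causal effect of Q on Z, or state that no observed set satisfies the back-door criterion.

Q→Z: minimal back-door set ∅.

desc(Q)\{Q}={Z}; candidates ⊆ {A,C,F,N}.
∅: Q⊥Z given ∅ in G with Q→· removed — back-door holds.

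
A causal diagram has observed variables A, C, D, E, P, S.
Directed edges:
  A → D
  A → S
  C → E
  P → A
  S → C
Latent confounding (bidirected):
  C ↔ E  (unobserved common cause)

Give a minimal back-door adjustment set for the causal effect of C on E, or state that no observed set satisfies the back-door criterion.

C→E: no observed back-door set.

desc(C)\{C}={E}; candidates ⊆ {A,D,P,S}.
C↔E: latent back-door arc(s) into C.
size 0: {}; under {} C still reaches {A,D,E,P,S} ∋ E.
size 1: {A}, {D}, {P} …(+1); under {A} C still reaches {E,S} ∋ E.
size 2: {A,D}, {A,P}, {A,S} …(+3); under {A,D} C still reaches {E,S} ∋ E.
C↔E cannot be blocked by any observed set — no back-door set.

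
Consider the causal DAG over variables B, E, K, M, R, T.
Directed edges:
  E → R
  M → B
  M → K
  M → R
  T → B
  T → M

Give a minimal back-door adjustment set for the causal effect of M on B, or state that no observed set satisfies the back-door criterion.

M→B: minimal back-door set {T}.

desc(M)\{M}={B,K,R}; candidates ⊆ {E,T}.
size 0: {}; under {} M still reaches {B,T} ∋ B.
{T}: M⊥B given {T} in G with M→· removed — back-door holds.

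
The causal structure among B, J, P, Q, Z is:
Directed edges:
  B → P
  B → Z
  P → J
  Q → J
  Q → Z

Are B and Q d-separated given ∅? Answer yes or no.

Yes — B ⊥ Q | ∅.

Bayes-Ball from B | ∅ reaches {J,P,Z}.
Q ∉ reach(B|∅) ⇒ B ⊥ Q | ∅.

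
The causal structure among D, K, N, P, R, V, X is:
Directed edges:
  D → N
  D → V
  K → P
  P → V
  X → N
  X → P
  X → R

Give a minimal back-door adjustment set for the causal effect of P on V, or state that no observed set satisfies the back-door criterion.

P→V: minimal back-door set ∅.

desc(P)\{P}={V}; candidates ⊆ {D,K,N,R,X}.
∅: P⊥V given ∅ in G with P→· removed — back-door holds.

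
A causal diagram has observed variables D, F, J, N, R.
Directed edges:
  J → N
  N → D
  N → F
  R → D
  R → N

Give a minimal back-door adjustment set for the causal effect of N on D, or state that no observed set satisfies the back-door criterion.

desc(N)\{N}={D,F}; candidates ⊆ {J,R}.
size 0: {}; under {} N still reaches {D,J,R} ∋ D.
{R}: N⊥D given {R} in G with N→· removed — back-door holds.

N→D: minimal back-door set {R}.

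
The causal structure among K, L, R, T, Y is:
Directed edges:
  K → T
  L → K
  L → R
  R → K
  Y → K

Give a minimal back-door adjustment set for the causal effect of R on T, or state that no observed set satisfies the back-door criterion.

desc(R)\{R}={K,T}; candidates ⊆ {L,Y}.
size 0: {}; under {} R still reaches {K,L,T} ∋ T.
{L}: R⊥T given {L} in G with R→· removed — back-door holds.

R→T: minimal back-door set {L}.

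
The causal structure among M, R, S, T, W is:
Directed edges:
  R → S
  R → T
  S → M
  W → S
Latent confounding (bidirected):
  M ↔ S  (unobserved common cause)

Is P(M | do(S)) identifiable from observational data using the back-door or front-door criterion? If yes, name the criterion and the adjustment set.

P(M|do(S)): not identifiable (no BD/FD set).

desc(S)\{S}={M}; candidates ⊆ {R,T,W}.
S↔M: latent back-door arc(s) into S.
size 0: {}; under {} S still reaches {M,R,T,W} ∋ M.
size 1: {R}, {T}, {W}; under {R} S still reaches {M,W} ∋ M.
size 2: {R,T}, {R,W}, {T,W}; under {R,T} S still reaches {M,W} ∋ M.
S↔M cannot be blocked by any observed set — no back-door set.
No mediator lies on a directed S→…→M path.
Neither criterion identifies P(M|do(S)) in this graph.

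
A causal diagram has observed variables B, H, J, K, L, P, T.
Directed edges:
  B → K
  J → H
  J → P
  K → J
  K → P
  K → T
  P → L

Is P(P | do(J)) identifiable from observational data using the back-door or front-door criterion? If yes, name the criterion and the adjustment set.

desc(J)\{J}={H,L,P}; candidates ⊆ {B,K,T}.
size 0: {}; under {} J still reaches {B,K,L,P,T} ∋ P.
{K}: J⊥P given {K} in G with J→· removed — back-door holds.
P(P|do(J)) = Σ_{K} P(P|J,K)·P(K).

P(P|do(J)): backdoor, adjust for {K}.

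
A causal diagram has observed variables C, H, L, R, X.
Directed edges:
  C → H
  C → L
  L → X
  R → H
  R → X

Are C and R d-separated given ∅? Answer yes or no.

Yes — C ⊥ R | ∅.

Bayes-Ball from C | ∅ reaches {H,L,X}.
R ∉ reach(C|∅) ⇒ C ⊥ R | ∅.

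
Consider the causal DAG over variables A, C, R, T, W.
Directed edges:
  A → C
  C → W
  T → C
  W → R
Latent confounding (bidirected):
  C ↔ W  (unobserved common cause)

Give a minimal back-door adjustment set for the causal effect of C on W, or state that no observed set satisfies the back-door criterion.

C→W: no observed back-door set.

desc(C)\{C}={R,W}; candidates ⊆ {A,T}.
C↔W: latent back-door arc(s) into C.
size 0: {}; under {} C still reaches {A,R,T,W} ∋ W.
size 1: {A}, {T}; under {A} C still reaches {R,T,W} ∋ W.
size 2: {A,T}; under {A,T} C still reaches {R,W} ∋ W.
C↔W cannot be blocked by any observed set — no back-door set.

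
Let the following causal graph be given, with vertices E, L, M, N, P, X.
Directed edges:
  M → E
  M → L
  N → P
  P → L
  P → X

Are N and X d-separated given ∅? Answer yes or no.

No — N and X are d-connected given ∅.

Bayes-Ball from N | ∅ reaches {L,P,X}.
X ∈ reach(N|∅) ⇒ N ⊥̸ X | ∅.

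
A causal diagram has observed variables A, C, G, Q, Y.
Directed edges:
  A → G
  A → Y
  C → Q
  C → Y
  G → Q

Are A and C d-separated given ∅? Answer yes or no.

Bayes-Ball from A | ∅ reaches {G,Q,Y}.
C ∉ reach(A|∅) ⇒ A ⊥ C | ∅.

Yes — A ⊥ C | ∅.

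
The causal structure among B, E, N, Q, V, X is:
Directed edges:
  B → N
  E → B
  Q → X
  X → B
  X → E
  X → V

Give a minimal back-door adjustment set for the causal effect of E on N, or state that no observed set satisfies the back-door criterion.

desc(E)\{E}={B,N}; candidates ⊆ {Q,V,X}.
size 0: {}; under {} E still reaches {B,N,Q,V,X} ∋ N.
{X}: E⊥N given {X} in G with E→· removed — back-door holds.

E→N: minimal back-door set {X}.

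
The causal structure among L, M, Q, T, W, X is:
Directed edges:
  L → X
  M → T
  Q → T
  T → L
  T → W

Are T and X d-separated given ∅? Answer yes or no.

No — T and X are d-connected given ∅.

Bayes-Ball from T | ∅ reaches {L,M,Q,W,X}.
X ∈ reach(T|∅) ⇒ T ⊥̸ X | ∅.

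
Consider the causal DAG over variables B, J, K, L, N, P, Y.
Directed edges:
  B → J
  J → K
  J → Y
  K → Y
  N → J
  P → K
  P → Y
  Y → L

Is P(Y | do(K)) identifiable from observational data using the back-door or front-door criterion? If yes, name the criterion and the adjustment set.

desc(K)\{K}={L,Y}; candidates ⊆ {B,J,N,P}.
size 0: {}; under {} K still reaches {B,J,L,N,P,Y} ∋ Y.
size 1: {B}, {J}, {N} …(+1); under {B} K still reaches {J,L,N,P,Y} ∋ Y.
{J,P}: K⊥Y given {J,P} in G with K→· removed — back-door holds.
P(Y|do(K)) = Σ_{J,P} P(Y|K,J,P)·P(J,P).

P(Y|do(K)): backdoor, adjust for {J, P}.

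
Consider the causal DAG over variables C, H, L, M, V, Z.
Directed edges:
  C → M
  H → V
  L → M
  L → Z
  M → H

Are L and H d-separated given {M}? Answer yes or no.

Bayes-Ball from L | {M} reaches {C,Z}.
H ∉ reach(L|{M}) ⇒ L ⊥ H | {M}.

Yes — L ⊥ H | {M}.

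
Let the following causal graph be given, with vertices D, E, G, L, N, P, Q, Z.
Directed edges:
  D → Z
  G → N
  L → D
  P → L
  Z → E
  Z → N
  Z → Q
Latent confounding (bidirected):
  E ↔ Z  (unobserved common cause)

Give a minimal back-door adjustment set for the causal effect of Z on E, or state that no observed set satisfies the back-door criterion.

desc(Z)\{Z}={E,N,Q}; candidates ⊆ {D,G,L,P}.
Z↔E: latent back-door arc(s) into Z.
size 0: {}; under {} Z still reaches {D,E,L,P} ∋ E.
size 1: {D}, {G}, {L} …(+1); under {D} Z still reaches {E} ∋ E.
size 2: {D,G}, {D,L}, {D,P} …(+3); under {D,G} Z still reaches {E} ∋ E.
Z↔E cannot be blocked by any observed set — no back-door set.

Z→E: no observed back-door set.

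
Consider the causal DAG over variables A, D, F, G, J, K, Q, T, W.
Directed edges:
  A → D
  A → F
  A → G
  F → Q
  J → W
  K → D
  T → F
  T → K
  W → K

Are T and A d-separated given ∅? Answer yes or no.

Bayes-Ball from T | ∅ reaches {D,F,K,Q}.
A ∉ reach(T|∅) ⇒ T ⊥ A | ∅.

Yes — T ⊥ A | ∅.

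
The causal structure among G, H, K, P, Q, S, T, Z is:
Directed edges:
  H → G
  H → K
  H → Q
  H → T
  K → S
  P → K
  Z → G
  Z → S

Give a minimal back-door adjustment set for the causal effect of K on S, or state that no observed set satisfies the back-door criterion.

K→S: minimal back-door set ∅.

desc(K)\{K}={S}; candidates ⊆ {G,H,P,Q,T,Z}.
∅: K⊥S given ∅ in G with K→· removed — back-door holds.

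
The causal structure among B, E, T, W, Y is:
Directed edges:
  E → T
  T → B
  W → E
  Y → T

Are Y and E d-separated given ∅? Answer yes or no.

Bayes-Ball from Y | ∅ reaches {B,T}.
E ∉ reach(Y|∅) ⇒ Y ⊥ E | ∅.

Yes — Y ⊥ E | ∅.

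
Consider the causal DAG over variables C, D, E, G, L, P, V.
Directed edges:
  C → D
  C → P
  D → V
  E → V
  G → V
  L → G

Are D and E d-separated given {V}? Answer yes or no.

Bayes-Ball from D | {V} reaches {C,E,G,L,P}.
E ∈ reach(D|{V}) ⇒ D ⊥̸ E | {V}.

No — D and E are d-connected given {V}.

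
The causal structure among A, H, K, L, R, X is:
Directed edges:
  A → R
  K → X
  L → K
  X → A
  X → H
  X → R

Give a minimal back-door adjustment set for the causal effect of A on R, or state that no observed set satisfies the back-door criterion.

A→R: minimal back-door set {X}.

desc(A)\{A}={R}; candidates ⊆ {H,K,L,X}.
size 0: {}; under {} A still reaches {H,K,L,R,X} ∋ R.
{X}: A⊥R given {X} in G with A→· removed — back-door holds.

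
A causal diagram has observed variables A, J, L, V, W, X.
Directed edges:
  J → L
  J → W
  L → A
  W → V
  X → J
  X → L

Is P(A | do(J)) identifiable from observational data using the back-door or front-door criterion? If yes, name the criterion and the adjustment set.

P(A|do(J)): backdoor, adjust for {X}.

desc(J)\{J}={A,L,V,W}; candidates ⊆ {X}.
size 0: {}; under {} J still reaches {A,L,X} ∋ A.
{X}: J⊥A given {X} in G with J→· removed — back-door holds.
P(A|do(J)) = Σ_{X} P(A|J,X)·P(X).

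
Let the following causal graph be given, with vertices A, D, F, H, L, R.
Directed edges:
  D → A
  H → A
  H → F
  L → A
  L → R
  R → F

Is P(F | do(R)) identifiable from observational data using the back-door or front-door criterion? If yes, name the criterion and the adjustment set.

desc(R)\{R}={F}; candidates ⊆ {A,D,H,L}.
∅: R⊥F given ∅ in G with R→· removed — back-door holds.
P(F|do(R)) = P(F|R) — no adjustment needed.

P(F|do(R)): backdoor, adjust for ∅.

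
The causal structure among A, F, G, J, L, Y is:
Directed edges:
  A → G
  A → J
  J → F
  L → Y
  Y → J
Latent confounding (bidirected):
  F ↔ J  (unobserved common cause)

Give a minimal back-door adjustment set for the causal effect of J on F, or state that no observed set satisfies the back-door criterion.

desc(J)\{J}={F}; candidates ⊆ {A,G,L,Y}.
J↔F: latent back-door arc(s) into J.
size 0: {}; under {} J still reaches {A,F,G,L,Y} ∋ F.
size 1: {A}, {G}, {L} …(+1); under {A} J still reaches {F,L,Y} ∋ F.
size 2: {A,G}, {A,L}, {A,Y} …(+3); under {A,G} J still reaches {F,L,Y} ∋ F.
J↔F cannot be blocked by any observed set — no back-door set.

J→F: no observed back-door set.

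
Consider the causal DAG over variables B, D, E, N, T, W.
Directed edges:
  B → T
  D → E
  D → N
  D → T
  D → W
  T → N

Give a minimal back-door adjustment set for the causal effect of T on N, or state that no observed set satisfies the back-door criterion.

desc(T)\{T}={N}; candidates ⊆ {B,D,E,W}.
size 0: {}; under {} T still reaches {B,D,E,N,W} ∋ N.
{D}: T⊥N given {D} in G with T→· removed — back-door holds.

T→N: minimal back-door set {D}.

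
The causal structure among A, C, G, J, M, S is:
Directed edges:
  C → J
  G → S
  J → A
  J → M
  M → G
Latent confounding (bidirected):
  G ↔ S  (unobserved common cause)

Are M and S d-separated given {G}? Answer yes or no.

No — M and S are d-connected given {G}.

Bayes-Ball from M | {G} reaches {A,C,J,S}.
S ∈ reach(M|{G}) ⇒ M ⊥̸ S | {G}.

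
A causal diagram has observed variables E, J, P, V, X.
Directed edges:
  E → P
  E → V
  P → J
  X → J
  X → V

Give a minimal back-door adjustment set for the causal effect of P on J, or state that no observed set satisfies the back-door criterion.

P→J: minimal back-door set ∅.

desc(P)\{P}={J}; candidates ⊆ {E,V,X}.
∅: P⊥J given ∅ in G with P→· removed — back-door holds.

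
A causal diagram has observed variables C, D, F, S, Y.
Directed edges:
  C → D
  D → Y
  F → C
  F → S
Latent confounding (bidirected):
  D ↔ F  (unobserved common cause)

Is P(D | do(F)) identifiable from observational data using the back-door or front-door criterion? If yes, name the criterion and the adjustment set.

P(D|do(F)): frontdoor, adjust for {C}.

desc(F)\{F}={C,D,S,Y}; candidates ⊆ {—}.
F↔D: latent back-door arc(s) into F.
size 0: {}; under {} F still reaches {D,Y} ∋ D.
F↔D cannot be blocked by any observed set — no back-door set.
{C}: (i) intercepts every directed F→D path; (ii) no back-door F→{C}; (iii) {F} blocks every back-door {C}→D. Front-door holds.
P(D|do(F)) = Σ_{C} P(C|F) Σ_{F'} P(D|C,F')P(F').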